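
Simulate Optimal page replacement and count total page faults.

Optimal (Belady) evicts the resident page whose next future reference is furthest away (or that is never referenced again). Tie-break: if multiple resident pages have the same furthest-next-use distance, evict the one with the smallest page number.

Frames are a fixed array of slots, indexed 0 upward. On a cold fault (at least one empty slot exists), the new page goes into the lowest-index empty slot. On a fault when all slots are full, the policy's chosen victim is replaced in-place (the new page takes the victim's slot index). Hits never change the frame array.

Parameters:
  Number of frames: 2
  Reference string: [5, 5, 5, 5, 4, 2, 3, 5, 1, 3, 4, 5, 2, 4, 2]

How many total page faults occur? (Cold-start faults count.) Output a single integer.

Answer: 8

Derivation:
Step 0: ref 5 → FAULT, frames=[5,-]
Step 1: ref 5 → HIT, frames=[5,-]
Step 2: ref 5 → HIT, frames=[5,-]
Step 3: ref 5 → HIT, frames=[5,-]
Step 4: ref 4 → FAULT, frames=[5,4]
Step 5: ref 2 → FAULT (evict 4), frames=[5,2]
Step 6: ref 3 → FAULT (evict 2), frames=[5,3]
Step 7: ref 5 → HIT, frames=[5,3]
Step 8: ref 1 → FAULT (evict 5), frames=[1,3]
Step 9: ref 3 → HIT, frames=[1,3]
Step 10: ref 4 → FAULT (evict 1), frames=[4,3]
Step 11: ref 5 → FAULT (evict 3), frames=[4,5]
Step 12: ref 2 → FAULT (evict 5), frames=[4,2]
Step 13: ref 4 → HIT, frames=[4,2]
Step 14: ref 2 → HIT, frames=[4,2]
Total faults: 8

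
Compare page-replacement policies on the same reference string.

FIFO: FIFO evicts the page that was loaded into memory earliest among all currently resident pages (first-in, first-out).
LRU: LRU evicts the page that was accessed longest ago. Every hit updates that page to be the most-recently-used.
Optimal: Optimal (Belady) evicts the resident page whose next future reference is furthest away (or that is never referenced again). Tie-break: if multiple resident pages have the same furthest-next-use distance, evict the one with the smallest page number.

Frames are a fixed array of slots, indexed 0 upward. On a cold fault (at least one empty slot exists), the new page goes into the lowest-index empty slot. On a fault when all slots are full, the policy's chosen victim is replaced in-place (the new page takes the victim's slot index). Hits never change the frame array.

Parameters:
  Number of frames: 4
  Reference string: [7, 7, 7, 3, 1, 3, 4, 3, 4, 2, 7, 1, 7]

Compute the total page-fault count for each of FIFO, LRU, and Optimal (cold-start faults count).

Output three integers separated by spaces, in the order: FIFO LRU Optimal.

Answer: 6 7 5

Derivation:
--- FIFO ---
  step 0: ref 7 -> FAULT, frames=[7,-,-,-] (faults so far: 1)
  step 1: ref 7 -> HIT, frames=[7,-,-,-] (faults so far: 1)
  step 2: ref 7 -> HIT, frames=[7,-,-,-] (faults so far: 1)
  step 3: ref 3 -> FAULT, frames=[7,3,-,-] (faults so far: 2)
  step 4: ref 1 -> FAULT, frames=[7,3,1,-] (faults so far: 3)
  step 5: ref 3 -> HIT, frames=[7,3,1,-] (faults so far: 3)
  step 6: ref 4 -> FAULT, frames=[7,3,1,4] (faults so far: 4)
  step 7: ref 3 -> HIT, frames=[7,3,1,4] (faults so far: 4)
  step 8: ref 4 -> HIT, frames=[7,3,1,4] (faults so far: 4)
  step 9: ref 2 -> FAULT, evict 7, frames=[2,3,1,4] (faults so far: 5)
  step 10: ref 7 -> FAULT, evict 3, frames=[2,7,1,4] (faults so far: 6)
  step 11: ref 1 -> HIT, frames=[2,7,1,4] (faults so far: 6)
  step 12: ref 7 -> HIT, frames=[2,7,1,4] (faults so far: 6)
  FIFO total faults: 6
--- LRU ---
  step 0: ref 7 -> FAULT, frames=[7,-,-,-] (faults so far: 1)
  step 1: ref 7 -> HIT, frames=[7,-,-,-] (faults so far: 1)
  step 2: ref 7 -> HIT, frames=[7,-,-,-] (faults so far: 1)
  step 3: ref 3 -> FAULT, frames=[7,3,-,-] (faults so far: 2)
  step 4: ref 1 -> FAULT, frames=[7,3,1,-] (faults so far: 3)
  step 5: ref 3 -> HIT, frames=[7,3,1,-] (faults so far: 3)
  step 6: ref 4 -> FAULT, frames=[7,3,1,4] (faults so far: 4)
  step 7: ref 3 -> HIT, frames=[7,3,1,4] (faults so far: 4)
  step 8: ref 4 -> HIT, frames=[7,3,1,4] (faults so far: 4)
  step 9: ref 2 -> FAULT, evict 7, frames=[2,3,1,4] (faults so far: 5)
  step 10: ref 7 -> FAULT, evict 1, frames=[2,3,7,4] (faults so far: 6)
  step 11: ref 1 -> FAULT, evict 3, frames=[2,1,7,4] (faults so far: 7)
  step 12: ref 7 -> HIT, frames=[2,1,7,4] (faults so far: 7)
  LRU total faults: 7
--- Optimal ---
  step 0: ref 7 -> FAULT, frames=[7,-,-,-] (faults so far: 1)
  step 1: ref 7 -> HIT, frames=[7,-,-,-] (faults so far: 1)
  step 2: ref 7 -> HIT, frames=[7,-,-,-] (faults so far: 1)
  step 3: ref 3 -> FAULT, frames=[7,3,-,-] (faults so far: 2)
  step 4: ref 1 -> FAULT, frames=[7,3,1,-] (faults so far: 3)
  step 5: ref 3 -> HIT, frames=[7,3,1,-] (faults so far: 3)
  step 6: ref 4 -> FAULT, frames=[7,3,1,4] (faults so far: 4)
  step 7: ref 3 -> HIT, frames=[7,3,1,4] (faults so far: 4)
  step 8: ref 4 -> HIT, frames=[7,3,1,4] (faults so far: 4)
  step 9: ref 2 -> FAULT, evict 3, frames=[7,2,1,4] (faults so far: 5)
  step 10: ref 7 -> HIT, frames=[7,2,1,4] (faults so far: 5)
  step 11: ref 1 -> HIT, frames=[7,2,1,4] (faults so far: 5)
  step 12: ref 7 -> HIT, frames=[7,2,1,4] (faults so far: 5)
  Optimal total faults: 5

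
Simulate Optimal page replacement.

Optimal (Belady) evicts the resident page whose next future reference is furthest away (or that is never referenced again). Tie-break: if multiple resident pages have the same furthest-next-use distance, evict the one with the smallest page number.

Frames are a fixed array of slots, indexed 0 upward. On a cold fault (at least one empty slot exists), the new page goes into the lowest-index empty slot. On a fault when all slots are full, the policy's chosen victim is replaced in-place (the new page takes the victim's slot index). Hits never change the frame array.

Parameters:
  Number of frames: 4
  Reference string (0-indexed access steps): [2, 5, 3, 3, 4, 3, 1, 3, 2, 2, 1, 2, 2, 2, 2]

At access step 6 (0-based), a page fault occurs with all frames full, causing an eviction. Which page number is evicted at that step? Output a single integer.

Answer: 4

Derivation:
Step 0: ref 2 -> FAULT, frames=[2,-,-,-]
Step 1: ref 5 -> FAULT, frames=[2,5,-,-]
Step 2: ref 3 -> FAULT, frames=[2,5,3,-]
Step 3: ref 3 -> HIT, frames=[2,5,3,-]
Step 4: ref 4 -> FAULT, frames=[2,5,3,4]
Step 5: ref 3 -> HIT, frames=[2,5,3,4]
Step 6: ref 1 -> FAULT, evict 4, frames=[2,5,3,1]
At step 6: evicted page 4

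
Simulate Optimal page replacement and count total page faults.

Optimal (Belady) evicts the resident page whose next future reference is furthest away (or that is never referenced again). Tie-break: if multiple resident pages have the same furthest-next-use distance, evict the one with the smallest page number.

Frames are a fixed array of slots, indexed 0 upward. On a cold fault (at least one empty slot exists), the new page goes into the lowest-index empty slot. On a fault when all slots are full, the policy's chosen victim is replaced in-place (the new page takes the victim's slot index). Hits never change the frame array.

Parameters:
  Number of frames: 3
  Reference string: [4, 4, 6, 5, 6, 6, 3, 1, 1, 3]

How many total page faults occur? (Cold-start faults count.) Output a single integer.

Step 0: ref 4 → FAULT, frames=[4,-,-]
Step 1: ref 4 → HIT, frames=[4,-,-]
Step 2: ref 6 → FAULT, frames=[4,6,-]
Step 3: ref 5 → FAULT, frames=[4,6,5]
Step 4: ref 6 → HIT, frames=[4,6,5]
Step 5: ref 6 → HIT, frames=[4,6,5]
Step 6: ref 3 → FAULT (evict 4), frames=[3,6,5]
Step 7: ref 1 → FAULT (evict 5), frames=[3,6,1]
Step 8: ref 1 → HIT, frames=[3,6,1]
Step 9: ref 3 → HIT, frames=[3,6,1]
Total faults: 5

Answer: 5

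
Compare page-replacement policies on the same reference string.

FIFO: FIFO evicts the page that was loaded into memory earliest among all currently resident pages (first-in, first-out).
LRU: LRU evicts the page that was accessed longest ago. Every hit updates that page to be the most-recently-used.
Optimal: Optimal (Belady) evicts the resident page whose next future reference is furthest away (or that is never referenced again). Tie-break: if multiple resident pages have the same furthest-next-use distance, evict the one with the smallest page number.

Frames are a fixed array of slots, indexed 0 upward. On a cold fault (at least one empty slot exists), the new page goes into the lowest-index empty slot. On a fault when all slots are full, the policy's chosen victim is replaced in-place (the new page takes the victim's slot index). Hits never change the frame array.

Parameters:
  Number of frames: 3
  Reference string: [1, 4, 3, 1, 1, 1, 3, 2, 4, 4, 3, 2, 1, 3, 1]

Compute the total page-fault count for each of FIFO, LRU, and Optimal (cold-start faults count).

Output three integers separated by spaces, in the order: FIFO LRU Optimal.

Answer: 5 6 5

Derivation:
--- FIFO ---
  step 0: ref 1 -> FAULT, frames=[1,-,-] (faults so far: 1)
  step 1: ref 4 -> FAULT, frames=[1,4,-] (faults so far: 2)
  step 2: ref 3 -> FAULT, frames=[1,4,3] (faults so far: 3)
  step 3: ref 1 -> HIT, frames=[1,4,3] (faults so far: 3)
  step 4: ref 1 -> HIT, frames=[1,4,3] (faults so far: 3)
  step 5: ref 1 -> HIT, frames=[1,4,3] (faults so far: 3)
  step 6: ref 3 -> HIT, frames=[1,4,3] (faults so far: 3)
  step 7: ref 2 -> FAULT, evict 1, frames=[2,4,3] (faults so far: 4)
  step 8: ref 4 -> HIT, frames=[2,4,3] (faults so far: 4)
  step 9: ref 4 -> HIT, frames=[2,4,3] (faults so far: 4)
  step 10: ref 3 -> HIT, frames=[2,4,3] (faults so far: 4)
  step 11: ref 2 -> HIT, frames=[2,4,3] (faults so far: 4)
  step 12: ref 1 -> FAULT, evict 4, frames=[2,1,3] (faults so far: 5)
  step 13: ref 3 -> HIT, frames=[2,1,3] (faults so far: 5)
  step 14: ref 1 -> HIT, frames=[2,1,3] (faults so far: 5)
  FIFO total faults: 5
--- LRU ---
  step 0: ref 1 -> FAULT, frames=[1,-,-] (faults so far: 1)
  step 1: ref 4 -> FAULT, frames=[1,4,-] (faults so far: 2)
  step 2: ref 3 -> FAULT, frames=[1,4,3] (faults so far: 3)
  step 3: ref 1 -> HIT, frames=[1,4,3] (faults so far: 3)
  step 4: ref 1 -> HIT, frames=[1,4,3] (faults so far: 3)
  step 5: ref 1 -> HIT, frames=[1,4,3] (faults so far: 3)
  step 6: ref 3 -> HIT, frames=[1,4,3] (faults so far: 3)
  step 7: ref 2 -> FAULT, evict 4, frames=[1,2,3] (faults so far: 4)
  step 8: ref 4 -> FAULT, evict 1, frames=[4,2,3] (faults so far: 5)
  step 9: ref 4 -> HIT, frames=[4,2,3] (faults so far: 5)
  step 10: ref 3 -> HIT, frames=[4,2,3] (faults so far: 5)
  step 11: ref 2 -> HIT, frames=[4,2,3] (faults so far: 5)
  step 12: ref 1 -> FAULT, evict 4, frames=[1,2,3] (faults so far: 6)
  step 13: ref 3 -> HIT, frames=[1,2,3] (faults so far: 6)
  step 14: ref 1 -> HIT, frames=[1,2,3] (faults so far: 6)
  LRU total faults: 6
--- Optimal ---
  step 0: ref 1 -> FAULT, frames=[1,-,-] (faults so far: 1)
  step 1: ref 4 -> FAULT, frames=[1,4,-] (faults so far: 2)
  step 2: ref 3 -> FAULT, frames=[1,4,3] (faults so far: 3)
  step 3: ref 1 -> HIT, frames=[1,4,3] (faults so far: 3)
  step 4: ref 1 -> HIT, frames=[1,4,3] (faults so far: 3)
  step 5: ref 1 -> HIT, frames=[1,4,3] (faults so far: 3)
  step 6: ref 3 -> HIT, frames=[1,4,3] (faults so far: 3)
  step 7: ref 2 -> FAULT, evict 1, frames=[2,4,3] (faults so far: 4)
  step 8: ref 4 -> HIT, frames=[2,4,3] (faults so far: 4)
  step 9: ref 4 -> HIT, frames=[2,4,3] (faults so far: 4)
  step 10: ref 3 -> HIT, frames=[2,4,3] (faults so far: 4)
  step 11: ref 2 -> HIT, frames=[2,4,3] (faults so far: 4)
  step 12: ref 1 -> FAULT, evict 2, frames=[1,4,3] (faults so far: 5)
  step 13: ref 3 -> HIT, frames=[1,4,3] (faults so far: 5)
  step 14: ref 1 -> HIT, frames=[1,4,3] (faults so far: 5)
  Optimal total faults: 5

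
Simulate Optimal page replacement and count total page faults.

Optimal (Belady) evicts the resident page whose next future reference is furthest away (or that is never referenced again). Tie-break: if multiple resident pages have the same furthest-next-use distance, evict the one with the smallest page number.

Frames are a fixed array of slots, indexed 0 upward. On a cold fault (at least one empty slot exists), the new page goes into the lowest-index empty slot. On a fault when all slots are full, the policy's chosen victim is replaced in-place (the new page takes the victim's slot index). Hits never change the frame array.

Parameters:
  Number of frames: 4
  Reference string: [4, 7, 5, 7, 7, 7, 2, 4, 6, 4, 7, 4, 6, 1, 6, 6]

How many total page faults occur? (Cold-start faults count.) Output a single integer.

Step 0: ref 4 → FAULT, frames=[4,-,-,-]
Step 1: ref 7 → FAULT, frames=[4,7,-,-]
Step 2: ref 5 → FAULT, frames=[4,7,5,-]
Step 3: ref 7 → HIT, frames=[4,7,5,-]
Step 4: ref 7 → HIT, frames=[4,7,5,-]
Step 5: ref 7 → HIT, frames=[4,7,5,-]
Step 6: ref 2 → FAULT, frames=[4,7,5,2]
Step 7: ref 4 → HIT, frames=[4,7,5,2]
Step 8: ref 6 → FAULT (evict 2), frames=[4,7,5,6]
Step 9: ref 4 → HIT, frames=[4,7,5,6]
Step 10: ref 7 → HIT, frames=[4,7,5,6]
Step 11: ref 4 → HIT, frames=[4,7,5,6]
Step 12: ref 6 → HIT, frames=[4,7,5,6]
Step 13: ref 1 → FAULT (evict 4), frames=[1,7,5,6]
Step 14: ref 6 → HIT, frames=[1,7,5,6]
Step 15: ref 6 → HIT, frames=[1,7,5,6]
Total faults: 6

Answer: 6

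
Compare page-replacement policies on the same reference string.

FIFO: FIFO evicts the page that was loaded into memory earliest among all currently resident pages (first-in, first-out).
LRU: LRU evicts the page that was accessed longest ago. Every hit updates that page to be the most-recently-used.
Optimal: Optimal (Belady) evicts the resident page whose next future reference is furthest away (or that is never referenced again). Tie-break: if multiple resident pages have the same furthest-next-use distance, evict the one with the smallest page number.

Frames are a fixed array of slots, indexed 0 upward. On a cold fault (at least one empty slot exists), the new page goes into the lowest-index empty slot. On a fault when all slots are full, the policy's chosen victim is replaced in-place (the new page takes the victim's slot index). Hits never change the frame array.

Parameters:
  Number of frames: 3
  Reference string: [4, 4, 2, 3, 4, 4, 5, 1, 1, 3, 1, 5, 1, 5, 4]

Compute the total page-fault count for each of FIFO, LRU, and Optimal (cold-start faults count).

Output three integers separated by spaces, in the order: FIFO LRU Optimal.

--- FIFO ---
  step 0: ref 4 -> FAULT, frames=[4,-,-] (faults so far: 1)
  step 1: ref 4 -> HIT, frames=[4,-,-] (faults so far: 1)
  step 2: ref 2 -> FAULT, frames=[4,2,-] (faults so far: 2)
  step 3: ref 3 -> FAULT, frames=[4,2,3] (faults so far: 3)
  step 4: ref 4 -> HIT, frames=[4,2,3] (faults so far: 3)
  step 5: ref 4 -> HIT, frames=[4,2,3] (faults so far: 3)
  step 6: ref 5 -> FAULT, evict 4, frames=[5,2,3] (faults so far: 4)
  step 7: ref 1 -> FAULT, evict 2, frames=[5,1,3] (faults so far: 5)
  step 8: ref 1 -> HIT, frames=[5,1,3] (faults so far: 5)
  step 9: ref 3 -> HIT, frames=[5,1,3] (faults so far: 5)
  step 10: ref 1 -> HIT, frames=[5,1,3] (faults so far: 5)
  step 11: ref 5 -> HIT, frames=[5,1,3] (faults so far: 5)
  step 12: ref 1 -> HIT, frames=[5,1,3] (faults so far: 5)
  step 13: ref 5 -> HIT, frames=[5,1,3] (faults so far: 5)
  step 14: ref 4 -> FAULT, evict 3, frames=[5,1,4] (faults so far: 6)
  FIFO total faults: 6
--- LRU ---
  step 0: ref 4 -> FAULT, frames=[4,-,-] (faults so far: 1)
  step 1: ref 4 -> HIT, frames=[4,-,-] (faults so far: 1)
  step 2: ref 2 -> FAULT, frames=[4,2,-] (faults so far: 2)
  step 3: ref 3 -> FAULT, frames=[4,2,3] (faults so far: 3)
  step 4: ref 4 -> HIT, frames=[4,2,3] (faults so far: 3)
  step 5: ref 4 -> HIT, frames=[4,2,3] (faults so far: 3)
  step 6: ref 5 -> FAULT, evict 2, frames=[4,5,3] (faults so far: 4)
  step 7: ref 1 -> FAULT, evict 3, frames=[4,5,1] (faults so far: 5)
  step 8: ref 1 -> HIT, frames=[4,5,1] (faults so far: 5)
  step 9: ref 3 -> FAULT, evict 4, frames=[3,5,1] (faults so far: 6)
  step 10: ref 1 -> HIT, frames=[3,5,1] (faults so far: 6)
  step 11: ref 5 -> HIT, frames=[3,5,1] (faults so far: 6)
  step 12: ref 1 -> HIT, frames=[3,5,1] (faults so far: 6)
  step 13: ref 5 -> HIT, frames=[3,5,1] (faults so far: 6)
  step 14: ref 4 -> FAULT, evict 3, frames=[4,5,1] (faults so far: 7)
  LRU total faults: 7
--- Optimal ---
  step 0: ref 4 -> FAULT, frames=[4,-,-] (faults so far: 1)
  step 1: ref 4 -> HIT, frames=[4,-,-] (faults so far: 1)
  step 2: ref 2 -> FAULT, frames=[4,2,-] (faults so far: 2)
  step 3: ref 3 -> FAULT, frames=[4,2,3] (faults so far: 3)
  step 4: ref 4 -> HIT, frames=[4,2,3] (faults so far: 3)
  step 5: ref 4 -> HIT, frames=[4,2,3] (faults so far: 3)
  step 6: ref 5 -> FAULT, evict 2, frames=[4,5,3] (faults so far: 4)
  step 7: ref 1 -> FAULT, evict 4, frames=[1,5,3] (faults so far: 5)
  step 8: ref 1 -> HIT, frames=[1,5,3] (faults so far: 5)
  step 9: ref 3 -> HIT, frames=[1,5,3] (faults so far: 5)
  step 10: ref 1 -> HIT, frames=[1,5,3] (faults so far: 5)
  step 11: ref 5 -> HIT, frames=[1,5,3] (faults so far: 5)
  step 12: ref 1 -> HIT, frames=[1,5,3] (faults so far: 5)
  step 13: ref 5 -> HIT, frames=[1,5,3] (faults so far: 5)
  step 14: ref 4 -> FAULT, evict 1, frames=[4,5,3] (faults so far: 6)
  Optimal total faults: 6

Answer: 6 7 6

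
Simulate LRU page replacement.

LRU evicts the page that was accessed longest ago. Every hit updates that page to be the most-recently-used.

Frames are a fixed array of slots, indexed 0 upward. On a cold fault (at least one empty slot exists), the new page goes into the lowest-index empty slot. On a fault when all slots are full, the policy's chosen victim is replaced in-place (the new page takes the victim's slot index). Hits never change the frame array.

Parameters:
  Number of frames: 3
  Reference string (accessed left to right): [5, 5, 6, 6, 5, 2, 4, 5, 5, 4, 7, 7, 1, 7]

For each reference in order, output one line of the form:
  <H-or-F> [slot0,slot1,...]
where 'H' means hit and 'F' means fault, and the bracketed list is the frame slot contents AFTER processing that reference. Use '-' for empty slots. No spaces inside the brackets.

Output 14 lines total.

F [5,-,-]
H [5,-,-]
F [5,6,-]
H [5,6,-]
H [5,6,-]
F [5,6,2]
F [5,4,2]
H [5,4,2]
H [5,4,2]
H [5,4,2]
F [5,4,7]
H [5,4,7]
F [1,4,7]
H [1,4,7]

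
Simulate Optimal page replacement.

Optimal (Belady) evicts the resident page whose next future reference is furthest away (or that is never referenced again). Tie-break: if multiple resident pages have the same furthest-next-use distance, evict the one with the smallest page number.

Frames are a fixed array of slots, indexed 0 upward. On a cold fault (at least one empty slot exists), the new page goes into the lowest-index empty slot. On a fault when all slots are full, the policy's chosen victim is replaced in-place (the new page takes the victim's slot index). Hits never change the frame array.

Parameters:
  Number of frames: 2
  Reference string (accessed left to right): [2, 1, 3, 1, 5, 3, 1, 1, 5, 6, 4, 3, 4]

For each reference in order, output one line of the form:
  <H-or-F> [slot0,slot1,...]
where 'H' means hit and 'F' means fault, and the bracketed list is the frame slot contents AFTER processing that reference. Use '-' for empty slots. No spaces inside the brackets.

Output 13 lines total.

F [2,-]
F [2,1]
F [3,1]
H [3,1]
F [3,5]
H [3,5]
F [1,5]
H [1,5]
H [1,5]
F [6,5]
F [6,4]
F [3,4]
H [3,4]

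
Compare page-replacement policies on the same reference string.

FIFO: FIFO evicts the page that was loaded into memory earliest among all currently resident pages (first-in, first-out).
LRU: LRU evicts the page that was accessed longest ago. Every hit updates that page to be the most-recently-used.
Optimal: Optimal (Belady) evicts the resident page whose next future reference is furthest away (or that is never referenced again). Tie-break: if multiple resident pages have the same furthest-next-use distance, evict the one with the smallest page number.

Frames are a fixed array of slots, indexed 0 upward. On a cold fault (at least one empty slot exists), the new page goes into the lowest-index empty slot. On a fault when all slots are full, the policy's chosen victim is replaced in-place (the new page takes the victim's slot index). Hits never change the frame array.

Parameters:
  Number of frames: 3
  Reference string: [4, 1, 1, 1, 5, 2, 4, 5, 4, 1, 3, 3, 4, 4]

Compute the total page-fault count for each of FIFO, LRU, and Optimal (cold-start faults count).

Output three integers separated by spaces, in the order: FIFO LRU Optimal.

--- FIFO ---
  step 0: ref 4 -> FAULT, frames=[4,-,-] (faults so far: 1)
  step 1: ref 1 -> FAULT, frames=[4,1,-] (faults so far: 2)
  step 2: ref 1 -> HIT, frames=[4,1,-] (faults so far: 2)
  step 3: ref 1 -> HIT, frames=[4,1,-] (faults so far: 2)
  step 4: ref 5 -> FAULT, frames=[4,1,5] (faults so far: 3)
  step 5: ref 2 -> FAULT, evict 4, frames=[2,1,5] (faults so far: 4)
  step 6: ref 4 -> FAULT, evict 1, frames=[2,4,5] (faults so far: 5)
  step 7: ref 5 -> HIT, frames=[2,4,5] (faults so far: 5)
  step 8: ref 4 -> HIT, frames=[2,4,5] (faults so far: 5)
  step 9: ref 1 -> FAULT, evict 5, frames=[2,4,1] (faults so far: 6)
  step 10: ref 3 -> FAULT, evict 2, frames=[3,4,1] (faults so far: 7)
  step 11: ref 3 -> HIT, frames=[3,4,1] (faults so far: 7)
  step 12: ref 4 -> HIT, frames=[3,4,1] (faults so far: 7)
  step 13: ref 4 -> HIT, frames=[3,4,1] (faults so far: 7)
  FIFO total faults: 7
--- LRU ---
  step 0: ref 4 -> FAULT, frames=[4,-,-] (faults so far: 1)
  step 1: ref 1 -> FAULT, frames=[4,1,-] (faults so far: 2)
  step 2: ref 1 -> HIT, frames=[4,1,-] (faults so far: 2)
  step 3: ref 1 -> HIT, frames=[4,1,-] (faults so far: 2)
  step 4: ref 5 -> FAULT, frames=[4,1,5] (faults so far: 3)
  step 5: ref 2 -> FAULT, evict 4, frames=[2,1,5] (faults so far: 4)
  step 6: ref 4 -> FAULT, evict 1, frames=[2,4,5] (faults so far: 5)
  step 7: ref 5 -> HIT, frames=[2,4,5] (faults so far: 5)
  step 8: ref 4 -> HIT, frames=[2,4,5] (faults so far: 5)
  step 9: ref 1 -> FAULT, evict 2, frames=[1,4,5] (faults so far: 6)
  step 10: ref 3 -> FAULT, evict 5, frames=[1,4,3] (faults so far: 7)
  step 11: ref 3 -> HIT, frames=[1,4,3] (faults so far: 7)
  step 12: ref 4 -> HIT, frames=[1,4,3] (faults so far: 7)
  step 13: ref 4 -> HIT, frames=[1,4,3] (faults so far: 7)
  LRU total faults: 7
--- Optimal ---
  step 0: ref 4 -> FAULT, frames=[4,-,-] (faults so far: 1)
  step 1: ref 1 -> FAULT, frames=[4,1,-] (faults so far: 2)
  step 2: ref 1 -> HIT, frames=[4,1,-] (faults so far: 2)
  step 3: ref 1 -> HIT, frames=[4,1,-] (faults so far: 2)
  step 4: ref 5 -> FAULT, frames=[4,1,5] (faults so far: 3)
  step 5: ref 2 -> FAULT, evict 1, frames=[4,2,5] (faults so far: 4)
  step 6: ref 4 -> HIT, frames=[4,2,5] (faults so far: 4)
  step 7: ref 5 -> HIT, frames=[4,2,5] (faults so far: 4)
  step 8: ref 4 -> HIT, frames=[4,2,5] (faults so far: 4)
  step 9: ref 1 -> FAULT, evict 2, frames=[4,1,5] (faults so far: 5)
  step 10: ref 3 -> FAULT, evict 1, frames=[4,3,5] (faults so far: 6)
  step 11: ref 3 -> HIT, frames=[4,3,5] (faults so far: 6)
  step 12: ref 4 -> HIT, frames=[4,3,5] (faults so far: 6)
  step 13: ref 4 -> HIT, frames=[4,3,5] (faults so far: 6)
  Optimal total faults: 6

Answer: 7 7 6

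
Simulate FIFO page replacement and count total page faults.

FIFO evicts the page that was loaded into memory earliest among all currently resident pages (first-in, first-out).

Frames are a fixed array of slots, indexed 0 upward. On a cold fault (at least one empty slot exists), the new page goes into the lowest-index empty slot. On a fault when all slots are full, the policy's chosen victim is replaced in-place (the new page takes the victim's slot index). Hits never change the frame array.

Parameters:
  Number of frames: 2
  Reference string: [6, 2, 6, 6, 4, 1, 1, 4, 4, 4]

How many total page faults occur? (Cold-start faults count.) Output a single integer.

Step 0: ref 6 → FAULT, frames=[6,-]
Step 1: ref 2 → FAULT, frames=[6,2]
Step 2: ref 6 → HIT, frames=[6,2]
Step 3: ref 6 → HIT, frames=[6,2]
Step 4: ref 4 → FAULT (evict 6), frames=[4,2]
Step 5: ref 1 → FAULT (evict 2), frames=[4,1]
Step 6: ref 1 → HIT, frames=[4,1]
Step 7: ref 4 → HIT, frames=[4,1]
Step 8: ref 4 → HIT, frames=[4,1]
Step 9: ref 4 → HIT, frames=[4,1]
Total faults: 4

Answer: 4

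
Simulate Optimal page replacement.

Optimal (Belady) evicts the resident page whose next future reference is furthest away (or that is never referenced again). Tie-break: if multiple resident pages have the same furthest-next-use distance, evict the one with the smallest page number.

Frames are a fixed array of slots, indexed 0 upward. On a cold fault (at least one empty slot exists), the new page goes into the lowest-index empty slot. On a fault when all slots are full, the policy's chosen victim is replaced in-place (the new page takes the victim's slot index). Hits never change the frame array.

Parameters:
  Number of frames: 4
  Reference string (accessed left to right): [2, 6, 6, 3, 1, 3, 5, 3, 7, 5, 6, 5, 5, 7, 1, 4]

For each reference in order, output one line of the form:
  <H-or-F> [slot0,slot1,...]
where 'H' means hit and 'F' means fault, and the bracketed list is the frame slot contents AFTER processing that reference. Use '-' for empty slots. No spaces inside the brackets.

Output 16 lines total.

F [2,-,-,-]
F [2,6,-,-]
H [2,6,-,-]
F [2,6,3,-]
F [2,6,3,1]
H [2,6,3,1]
F [5,6,3,1]
H [5,6,3,1]
F [5,6,7,1]
H [5,6,7,1]
H [5,6,7,1]
H [5,6,7,1]
H [5,6,7,1]
H [5,6,7,1]
H [5,6,7,1]
F [5,6,7,4]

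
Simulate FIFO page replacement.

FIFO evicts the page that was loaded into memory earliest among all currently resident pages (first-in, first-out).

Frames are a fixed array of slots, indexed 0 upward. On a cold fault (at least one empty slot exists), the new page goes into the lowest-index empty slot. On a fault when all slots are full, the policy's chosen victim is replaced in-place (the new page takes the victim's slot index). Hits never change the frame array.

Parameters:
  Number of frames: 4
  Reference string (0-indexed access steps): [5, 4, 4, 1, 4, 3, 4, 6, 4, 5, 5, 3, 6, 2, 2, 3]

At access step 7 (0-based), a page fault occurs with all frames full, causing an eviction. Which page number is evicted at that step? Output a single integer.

Step 0: ref 5 -> FAULT, frames=[5,-,-,-]
Step 1: ref 4 -> FAULT, frames=[5,4,-,-]
Step 2: ref 4 -> HIT, frames=[5,4,-,-]
Step 3: ref 1 -> FAULT, frames=[5,4,1,-]
Step 4: ref 4 -> HIT, frames=[5,4,1,-]
Step 5: ref 3 -> FAULT, frames=[5,4,1,3]
Step 6: ref 4 -> HIT, frames=[5,4,1,3]
Step 7: ref 6 -> FAULT, evict 5, frames=[6,4,1,3]
At step 7: evicted page 5

Answer: 5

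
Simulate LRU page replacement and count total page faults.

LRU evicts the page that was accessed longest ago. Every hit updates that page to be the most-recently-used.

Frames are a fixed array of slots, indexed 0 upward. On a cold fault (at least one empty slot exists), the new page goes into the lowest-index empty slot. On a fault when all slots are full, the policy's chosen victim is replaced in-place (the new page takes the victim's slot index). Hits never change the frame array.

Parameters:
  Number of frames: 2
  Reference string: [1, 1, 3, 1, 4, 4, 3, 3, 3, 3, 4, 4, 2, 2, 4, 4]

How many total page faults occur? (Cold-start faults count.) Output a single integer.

Answer: 5

Derivation:
Step 0: ref 1 → FAULT, frames=[1,-]
Step 1: ref 1 → HIT, frames=[1,-]
Step 2: ref 3 → FAULT, frames=[1,3]
Step 3: ref 1 → HIT, frames=[1,3]
Step 4: ref 4 → FAULT (evict 3), frames=[1,4]
Step 5: ref 4 → HIT, frames=[1,4]
Step 6: ref 3 → FAULT (evict 1), frames=[3,4]
Step 7: ref 3 → HIT, frames=[3,4]
Step 8: ref 3 → HIT, frames=[3,4]
Step 9: ref 3 → HIT, frames=[3,4]
Step 10: ref 4 → HIT, frames=[3,4]
Step 11: ref 4 → HIT, frames=[3,4]
Step 12: ref 2 → FAULT (evict 3), frames=[2,4]
Step 13: ref 2 → HIT, frames=[2,4]
Step 14: ref 4 → HIT, frames=[2,4]
Step 15: ref 4 → HIT, frames=[2,4]
Total faults: 5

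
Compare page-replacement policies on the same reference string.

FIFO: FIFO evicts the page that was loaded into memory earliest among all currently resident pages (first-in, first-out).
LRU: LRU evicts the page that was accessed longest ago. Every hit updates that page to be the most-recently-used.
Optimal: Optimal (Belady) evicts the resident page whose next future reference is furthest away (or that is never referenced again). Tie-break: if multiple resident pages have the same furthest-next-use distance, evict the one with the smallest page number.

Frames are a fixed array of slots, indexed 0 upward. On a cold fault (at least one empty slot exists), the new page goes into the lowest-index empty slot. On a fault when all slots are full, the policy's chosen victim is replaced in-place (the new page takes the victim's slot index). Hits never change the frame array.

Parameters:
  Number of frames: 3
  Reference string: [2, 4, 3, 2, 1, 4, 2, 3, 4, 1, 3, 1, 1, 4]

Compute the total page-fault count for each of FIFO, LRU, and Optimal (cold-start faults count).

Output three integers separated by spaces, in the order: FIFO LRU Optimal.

Answer: 8 7 5

Derivation:
--- FIFO ---
  step 0: ref 2 -> FAULT, frames=[2,-,-] (faults so far: 1)
  step 1: ref 4 -> FAULT, frames=[2,4,-] (faults so far: 2)
  step 2: ref 3 -> FAULT, frames=[2,4,3] (faults so far: 3)
  step 3: ref 2 -> HIT, frames=[2,4,3] (faults so far: 3)
  step 4: ref 1 -> FAULT, evict 2, frames=[1,4,3] (faults so far: 4)
  step 5: ref 4 -> HIT, frames=[1,4,3] (faults so far: 4)
  step 6: ref 2 -> FAULT, evict 4, frames=[1,2,3] (faults so far: 5)
  step 7: ref 3 -> HIT, frames=[1,2,3] (faults so far: 5)
  step 8: ref 4 -> FAULT, evict 3, frames=[1,2,4] (faults so far: 6)
  step 9: ref 1 -> HIT, frames=[1,2,4] (faults so far: 6)
  step 10: ref 3 -> FAULT, evict 1, frames=[3,2,4] (faults so far: 7)
  step 11: ref 1 -> FAULT, evict 2, frames=[3,1,4] (faults so far: 8)
  step 12: ref 1 -> HIT, frames=[3,1,4] (faults so far: 8)
  step 13: ref 4 -> HIT, frames=[3,1,4] (faults so far: 8)
  FIFO total faults: 8
--- LRU ---
  step 0: ref 2 -> FAULT, frames=[2,-,-] (faults so far: 1)
  step 1: ref 4 -> FAULT, frames=[2,4,-] (faults so far: 2)
  step 2: ref 3 -> FAULT, frames=[2,4,3] (faults so far: 3)
  step 3: ref 2 -> HIT, frames=[2,4,3] (faults so far: 3)
  step 4: ref 1 -> FAULT, evict 4, frames=[2,1,3] (faults so far: 4)
  step 5: ref 4 -> FAULT, evict 3, frames=[2,1,4] (faults so far: 5)
  step 6: ref 2 -> HIT, frames=[2,1,4] (faults so far: 5)
  step 7: ref 3 -> FAULT, evict 1, frames=[2,3,4] (faults so far: 6)
  step 8: ref 4 -> HIT, frames=[2,3,4] (faults so far: 6)
  step 9: ref 1 -> FAULT, evict 2, frames=[1,3,4] (faults so far: 7)
  step 10: ref 3 -> HIT, frames=[1,3,4] (faults so far: 7)
  step 11: ref 1 -> HIT, frames=[1,3,4] (faults so far: 7)
  step 12: ref 1 -> HIT, frames=[1,3,4] (faults so far: 7)
  step 13: ref 4 -> HIT, frames=[1,3,4] (faults so far: 7)
  LRU total faults: 7
--- Optimal ---
  step 0: ref 2 -> FAULT, frames=[2,-,-] (faults so far: 1)
  step 1: ref 4 -> FAULT, frames=[2,4,-] (faults so far: 2)
  step 2: ref 3 -> FAULT, frames=[2,4,3] (faults so far: 3)
  step 3: ref 2 -> HIT, frames=[2,4,3] (faults so far: 3)
  step 4: ref 1 -> FAULT, evict 3, frames=[2,4,1] (faults so far: 4)
  step 5: ref 4 -> HIT, frames=[2,4,1] (faults so far: 4)
  step 6: ref 2 -> HIT, frames=[2,4,1] (faults so far: 4)
  step 7: ref 3 -> FAULT, evict 2, frames=[3,4,1] (faults so far: 5)
  step 8: ref 4 -> HIT, frames=[3,4,1] (faults so far: 5)
  step 9: ref 1 -> HIT, frames=[3,4,1] (faults so far: 5)
  step 10: ref 3 -> HIT, frames=[3,4,1] (faults so far: 5)
  step 11: ref 1 -> HIT, frames=[3,4,1] (faults so far: 5)
  step 12: ref 1 -> HIT, frames=[3,4,1] (faults so far: 5)
  step 13: ref 4 -> HIT, frames=[3,4,1] (faults so far: 5)
  Optimal total faults: 5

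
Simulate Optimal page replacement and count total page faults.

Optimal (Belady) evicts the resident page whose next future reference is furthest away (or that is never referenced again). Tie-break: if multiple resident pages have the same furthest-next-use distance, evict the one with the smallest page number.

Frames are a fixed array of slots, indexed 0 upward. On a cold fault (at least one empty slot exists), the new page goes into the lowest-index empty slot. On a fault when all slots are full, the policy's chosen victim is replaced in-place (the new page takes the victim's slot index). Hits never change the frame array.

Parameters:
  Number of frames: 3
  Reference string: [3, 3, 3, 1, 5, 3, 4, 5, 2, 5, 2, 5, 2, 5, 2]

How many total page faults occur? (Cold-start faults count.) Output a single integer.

Answer: 5

Derivation:
Step 0: ref 3 → FAULT, frames=[3,-,-]
Step 1: ref 3 → HIT, frames=[3,-,-]
Step 2: ref 3 → HIT, frames=[3,-,-]
Step 3: ref 1 → FAULT, frames=[3,1,-]
Step 4: ref 5 → FAULT, frames=[3,1,5]
Step 5: ref 3 → HIT, frames=[3,1,5]
Step 6: ref 4 → FAULT (evict 1), frames=[3,4,5]
Step 7: ref 5 → HIT, frames=[3,4,5]
Step 8: ref 2 → FAULT (evict 3), frames=[2,4,5]
Step 9: ref 5 → HIT, frames=[2,4,5]
Step 10: ref 2 → HIT, frames=[2,4,5]
Step 11: ref 5 → HIT, frames=[2,4,5]
Step 12: ref 2 → HIT, frames=[2,4,5]
Step 13: ref 5 → HIT, frames=[2,4,5]
Step 14: ref 2 → HIT, frames=[2,4,5]
Total faults: 5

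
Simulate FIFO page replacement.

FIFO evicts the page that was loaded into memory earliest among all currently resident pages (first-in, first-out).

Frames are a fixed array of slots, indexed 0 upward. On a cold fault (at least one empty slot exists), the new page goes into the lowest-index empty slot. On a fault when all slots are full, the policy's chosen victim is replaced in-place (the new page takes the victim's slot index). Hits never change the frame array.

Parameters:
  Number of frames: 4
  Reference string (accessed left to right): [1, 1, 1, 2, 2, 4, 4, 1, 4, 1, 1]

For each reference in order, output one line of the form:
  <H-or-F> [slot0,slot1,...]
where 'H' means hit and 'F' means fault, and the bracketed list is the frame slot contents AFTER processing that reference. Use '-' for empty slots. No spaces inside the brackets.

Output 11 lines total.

F [1,-,-,-]
H [1,-,-,-]
H [1,-,-,-]
F [1,2,-,-]
H [1,2,-,-]
F [1,2,4,-]
H [1,2,4,-]
H [1,2,4,-]
H [1,2,4,-]
H [1,2,4,-]
H [1,2,4,-]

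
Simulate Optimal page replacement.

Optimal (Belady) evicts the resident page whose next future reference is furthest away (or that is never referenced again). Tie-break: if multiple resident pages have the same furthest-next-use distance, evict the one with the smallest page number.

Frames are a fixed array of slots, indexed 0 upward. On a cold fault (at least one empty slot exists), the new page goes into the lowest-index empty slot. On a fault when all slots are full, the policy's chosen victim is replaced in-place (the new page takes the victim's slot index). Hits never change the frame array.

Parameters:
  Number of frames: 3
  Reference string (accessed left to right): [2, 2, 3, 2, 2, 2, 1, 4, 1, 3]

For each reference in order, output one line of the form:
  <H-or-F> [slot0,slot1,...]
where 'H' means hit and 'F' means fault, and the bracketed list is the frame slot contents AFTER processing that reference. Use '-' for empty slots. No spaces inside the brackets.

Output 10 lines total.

F [2,-,-]
H [2,-,-]
F [2,3,-]
H [2,3,-]
H [2,3,-]
H [2,3,-]
F [2,3,1]
F [4,3,1]
H [4,3,1]
H [4,3,1]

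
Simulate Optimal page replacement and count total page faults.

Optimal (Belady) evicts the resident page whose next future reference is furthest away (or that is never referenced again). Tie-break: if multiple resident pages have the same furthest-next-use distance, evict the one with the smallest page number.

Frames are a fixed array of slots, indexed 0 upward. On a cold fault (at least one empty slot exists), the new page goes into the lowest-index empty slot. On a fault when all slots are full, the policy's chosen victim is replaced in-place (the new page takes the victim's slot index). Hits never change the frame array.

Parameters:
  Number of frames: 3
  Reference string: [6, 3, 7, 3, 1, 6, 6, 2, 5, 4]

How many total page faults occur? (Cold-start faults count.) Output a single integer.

Step 0: ref 6 → FAULT, frames=[6,-,-]
Step 1: ref 3 → FAULT, frames=[6,3,-]
Step 2: ref 7 → FAULT, frames=[6,3,7]
Step 3: ref 3 → HIT, frames=[6,3,7]
Step 4: ref 1 → FAULT (evict 3), frames=[6,1,7]
Step 5: ref 6 → HIT, frames=[6,1,7]
Step 6: ref 6 → HIT, frames=[6,1,7]
Step 7: ref 2 → FAULT (evict 1), frames=[6,2,7]
Step 8: ref 5 → FAULT (evict 2), frames=[6,5,7]
Step 9: ref 4 → FAULT (evict 5), frames=[6,4,7]
Total faults: 7

Answer: 7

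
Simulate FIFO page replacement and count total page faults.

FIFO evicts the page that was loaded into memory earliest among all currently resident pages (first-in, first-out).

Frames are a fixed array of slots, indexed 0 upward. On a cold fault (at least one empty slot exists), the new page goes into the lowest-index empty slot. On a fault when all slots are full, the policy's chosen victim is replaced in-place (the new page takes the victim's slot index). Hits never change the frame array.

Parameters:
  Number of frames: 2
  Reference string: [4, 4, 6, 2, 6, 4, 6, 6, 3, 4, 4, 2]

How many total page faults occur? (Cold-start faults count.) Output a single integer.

Step 0: ref 4 → FAULT, frames=[4,-]
Step 1: ref 4 → HIT, frames=[4,-]
Step 2: ref 6 → FAULT, frames=[4,6]
Step 3: ref 2 → FAULT (evict 4), frames=[2,6]
Step 4: ref 6 → HIT, frames=[2,6]
Step 5: ref 4 → FAULT (evict 6), frames=[2,4]
Step 6: ref 6 → FAULT (evict 2), frames=[6,4]
Step 7: ref 6 → HIT, frames=[6,4]
Step 8: ref 3 → FAULT (evict 4), frames=[6,3]
Step 9: ref 4 → FAULT (evict 6), frames=[4,3]
Step 10: ref 4 → HIT, frames=[4,3]
Step 11: ref 2 → FAULT (evict 3), frames=[4,2]
Total faults: 8

Answer: 8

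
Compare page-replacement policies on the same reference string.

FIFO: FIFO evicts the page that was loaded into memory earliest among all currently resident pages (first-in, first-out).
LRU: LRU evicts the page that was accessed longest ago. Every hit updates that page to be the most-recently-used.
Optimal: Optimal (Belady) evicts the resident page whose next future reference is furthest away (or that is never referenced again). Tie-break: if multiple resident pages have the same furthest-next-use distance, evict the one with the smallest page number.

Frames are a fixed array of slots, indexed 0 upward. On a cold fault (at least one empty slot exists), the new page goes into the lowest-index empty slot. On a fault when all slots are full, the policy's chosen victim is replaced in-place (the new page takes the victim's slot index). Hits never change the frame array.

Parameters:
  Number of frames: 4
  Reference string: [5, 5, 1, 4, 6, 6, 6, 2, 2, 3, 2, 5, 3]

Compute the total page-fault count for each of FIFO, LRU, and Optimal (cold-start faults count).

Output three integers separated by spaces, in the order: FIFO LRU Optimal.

Answer: 7 7 6

Derivation:
--- FIFO ---
  step 0: ref 5 -> FAULT, frames=[5,-,-,-] (faults so far: 1)
  step 1: ref 5 -> HIT, frames=[5,-,-,-] (faults so far: 1)
  step 2: ref 1 -> FAULT, frames=[5,1,-,-] (faults so far: 2)
  step 3: ref 4 -> FAULT, frames=[5,1,4,-] (faults so far: 3)
  step 4: ref 6 -> FAULT, frames=[5,1,4,6] (faults so far: 4)
  step 5: ref 6 -> HIT, frames=[5,1,4,6] (faults so far: 4)
  step 6: ref 6 -> HIT, frames=[5,1,4,6] (faults so far: 4)
  step 7: ref 2 -> FAULT, evict 5, frames=[2,1,4,6] (faults so far: 5)
  step 8: ref 2 -> HIT, frames=[2,1,4,6] (faults so far: 5)
  step 9: ref 3 -> FAULT, evict 1, frames=[2,3,4,6] (faults so far: 6)
  step 10: ref 2 -> HIT, frames=[2,3,4,6] (faults so far: 6)
  step 11: ref 5 -> FAULT, evict 4, frames=[2,3,5,6] (faults so far: 7)
  step 12: ref 3 -> HIT, frames=[2,3,5,6] (faults so far: 7)
  FIFO total faults: 7
--- LRU ---
  step 0: ref 5 -> FAULT, frames=[5,-,-,-] (faults so far: 1)
  step 1: ref 5 -> HIT, frames=[5,-,-,-] (faults so far: 1)
  step 2: ref 1 -> FAULT, frames=[5,1,-,-] (faults so far: 2)
  step 3: ref 4 -> FAULT, frames=[5,1,4,-] (faults so far: 3)
  step 4: ref 6 -> FAULT, frames=[5,1,4,6] (faults so far: 4)
  step 5: ref 6 -> HIT, frames=[5,1,4,6] (faults so far: 4)
  step 6: ref 6 -> HIT, frames=[5,1,4,6] (faults so far: 4)
  step 7: ref 2 -> FAULT, evict 5, frames=[2,1,4,6] (faults so far: 5)
  step 8: ref 2 -> HIT, frames=[2,1,4,6] (faults so far: 5)
  step 9: ref 3 -> FAULT, evict 1, frames=[2,3,4,6] (faults so far: 6)
  step 10: ref 2 -> HIT, frames=[2,3,4,6] (faults so far: 6)
  step 11: ref 5 -> FAULT, evict 4, frames=[2,3,5,6] (faults so far: 7)
  step 12: ref 3 -> HIT, frames=[2,3,5,6] (faults so far: 7)
  LRU total faults: 7
--- Optimal ---
  step 0: ref 5 -> FAULT, frames=[5,-,-,-] (faults so far: 1)
  step 1: ref 5 -> HIT, frames=[5,-,-,-] (faults so far: 1)
  step 2: ref 1 -> FAULT, frames=[5,1,-,-] (faults so far: 2)
  step 3: ref 4 -> FAULT, frames=[5,1,4,-] (faults so far: 3)
  step 4: ref 6 -> FAULT, frames=[5,1,4,6] (faults so far: 4)
  step 5: ref 6 -> HIT, frames=[5,1,4,6] (faults so far: 4)
  step 6: ref 6 -> HIT, frames=[5,1,4,6] (faults so far: 4)
  step 7: ref 2 -> FAULT, evict 1, frames=[5,2,4,6] (faults so far: 5)
  step 8: ref 2 -> HIT, frames=[5,2,4,6] (faults so far: 5)
  step 9: ref 3 -> FAULT, evict 4, frames=[5,2,3,6] (faults so far: 6)
  step 10: ref 2 -> HIT, frames=[5,2,3,6] (faults so far: 6)
  step 11: ref 5 -> HIT, frames=[5,2,3,6] (faults so far: 6)
  step 12: ref 3 -> HIT, frames=[5,2,3,6] (faults so far: 6)
  Optimal total faults: 6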